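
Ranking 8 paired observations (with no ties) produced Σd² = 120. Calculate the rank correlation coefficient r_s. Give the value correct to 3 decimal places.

ρ = 1 − 6Σd² / [n(n²−1)] = 1 − 6×120 / (8×63)
  = 1 − 720/504 = 1 − 1.4286 ≈ -0.429

-0.429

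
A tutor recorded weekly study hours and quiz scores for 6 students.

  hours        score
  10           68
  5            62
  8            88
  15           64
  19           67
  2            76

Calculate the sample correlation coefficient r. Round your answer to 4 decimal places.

-0.3281

n = 6, Σx = 59, Σy = 425, Σx² = 779, Σy² = 30573, Σxy = 4079
nΣxy − ΣxΣy = 24474 − 25075 = -601
nΣx² − (Σx)² = 4674 − 3481 = 1193; nΣy² − (Σy)² = 183438 − 180625 = 2813
r = -601 / √(1193 × 2813) = -601 / 1831.9140 ≈ -0.3281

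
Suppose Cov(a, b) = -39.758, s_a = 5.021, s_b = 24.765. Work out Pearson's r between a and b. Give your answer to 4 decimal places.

r = Cov(a,b) / (s_a · s_b) = -39.758 / (5.021 × 24.765)
  = -39.758 / 124.3451 ≈ -0.3197

-0.3197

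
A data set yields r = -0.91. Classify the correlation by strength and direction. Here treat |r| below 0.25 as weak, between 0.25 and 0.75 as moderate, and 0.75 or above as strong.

r = -0.91 < 0 so the relationship is negative.
|r| = 0.91, which falls in the strong range.

strong negative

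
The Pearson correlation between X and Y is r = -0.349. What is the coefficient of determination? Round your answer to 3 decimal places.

0.122

r² = (-0.349)² = 0.122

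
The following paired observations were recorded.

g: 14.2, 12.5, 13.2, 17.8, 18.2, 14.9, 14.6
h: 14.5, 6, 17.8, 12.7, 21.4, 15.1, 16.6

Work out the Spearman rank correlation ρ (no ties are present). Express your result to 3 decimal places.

Rank g: 3, 1, 2, 6, 7, 5, 4
Rank h: 3, 1, 6, 2, 7, 4, 5
d = rank(g) − rank(h): 0, 0, -4, 4, 0, 1, -1; Σd² = 34
ρ = 1 − 6Σd² / [n(n²−1)] = 1 − 6×34 / (7×48) = 1 − 204/336 ≈ 0.393

0.393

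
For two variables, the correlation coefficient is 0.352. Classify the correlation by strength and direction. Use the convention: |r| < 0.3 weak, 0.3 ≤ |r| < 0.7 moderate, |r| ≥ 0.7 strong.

moderate positive

r = 0.352 > 0 so the relationship is positive.
|r| = 0.352, which falls in the moderate range.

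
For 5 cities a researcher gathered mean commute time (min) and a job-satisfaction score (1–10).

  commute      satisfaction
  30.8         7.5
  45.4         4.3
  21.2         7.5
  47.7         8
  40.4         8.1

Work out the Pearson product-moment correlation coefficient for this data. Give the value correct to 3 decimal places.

-0.277

n = 5, Σx = 185.5, Σy = 35.4, Σx² = 7366.69, Σy² = 260.6, Σxy = 1294.06
nΣxy − ΣxΣy = 6470.3 − 6566.7 = -96.4
nΣx² − (Σx)² = 36833.45 − 34410.25 = 2423.2; nΣy² − (Σy)² = 1303 − 1253.16 = 49.84
r = -96.4 / √(2423.2 × 49.84) = -96.4 / 347.5231 ≈ -0.277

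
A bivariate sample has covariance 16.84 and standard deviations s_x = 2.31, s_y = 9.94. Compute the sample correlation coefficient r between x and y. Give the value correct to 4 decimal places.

0.7334

r = Cov(x,y) / (s_x · s_y) = 16.84 / (2.31 × 9.94)
  = 16.84 / 22.9614 ≈ 0.7334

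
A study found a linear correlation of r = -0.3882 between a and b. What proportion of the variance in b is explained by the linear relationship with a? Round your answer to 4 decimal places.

0.1507

r² = (-0.3882)² = 0.1507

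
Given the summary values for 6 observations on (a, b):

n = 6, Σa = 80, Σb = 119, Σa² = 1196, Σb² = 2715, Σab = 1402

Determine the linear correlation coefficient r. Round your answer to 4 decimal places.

r = (nΣab − ΣaΣb) / √[(nΣa² − (Σa)²)(nΣb² − (Σb)²)]
Numerator: 6×1402 − 80×119 = -1108
Denominator: √[(7176 − 6400)(16290 − 14161)] = √[776 × 2129] = 1285.3420
r = -1108 / 1285.3420 ≈ -0.8620

-0.8620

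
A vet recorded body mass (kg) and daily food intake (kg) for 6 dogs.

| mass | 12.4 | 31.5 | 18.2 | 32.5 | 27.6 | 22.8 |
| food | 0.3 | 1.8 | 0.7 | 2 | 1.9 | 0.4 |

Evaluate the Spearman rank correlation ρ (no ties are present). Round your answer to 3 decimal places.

0.886

Rank mass: 1, 5, 2, 6, 4, 3
Rank food: 1, 4, 3, 6, 5, 2
d = rank(mass) − rank(food): 0, 1, -1, 0, -1, 1; Σd² = 4
ρ = 1 − 6Σd² / [n(n²−1)] = 1 − 6×4 / (6×35) = 1 − 24/210 ≈ 0.886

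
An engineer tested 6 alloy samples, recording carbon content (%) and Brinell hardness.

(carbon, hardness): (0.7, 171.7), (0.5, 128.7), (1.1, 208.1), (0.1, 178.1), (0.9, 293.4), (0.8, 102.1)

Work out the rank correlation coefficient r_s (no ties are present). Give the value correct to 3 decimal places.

Rank carbon: 3, 2, 6, 1, 5, 4
Rank hardness: 3, 2, 5, 4, 6, 1
d = rank(carbon) − rank(hardness): 0, 0, 1, -3, -1, 3; Σd² = 20
ρ = 1 − 6Σd² / [n(n²−1)] = 1 − 6×20 / (6×35) = 1 − 120/210 ≈ 0.429

0.429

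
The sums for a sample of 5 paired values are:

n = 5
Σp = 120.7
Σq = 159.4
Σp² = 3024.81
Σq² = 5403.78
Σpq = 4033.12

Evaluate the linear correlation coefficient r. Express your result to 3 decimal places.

0.979

r = (nΣpq − ΣpΣq) / √[(nΣp² − (Σp)²)(nΣq² − (Σq)²)]
Numerator: 5×4033.12 − 120.7×159.4 = 926.02
Denominator: √[(15124.05 − 14568.49)(27018.9 − 25408.36)] = √[555.56 × 1610.54] = 945.9131
r = 926.02 / 945.9131 ≈ 0.979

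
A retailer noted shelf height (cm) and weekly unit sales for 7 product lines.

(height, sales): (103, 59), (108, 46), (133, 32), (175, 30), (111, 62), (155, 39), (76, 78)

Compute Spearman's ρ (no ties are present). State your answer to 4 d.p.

Rank height: 2, 3, 5, 7, 4, 6, 1
Rank sales: 5, 4, 2, 1, 6, 3, 7
d = rank(height) − rank(sales): -3, -1, 3, 6, -2, 3, -6; Σd² = 104
ρ = 1 − 6Σd² / [n(n²−1)] = 1 − 6×104 / (7×48) = 1 − 624/336 ≈ -0.8571

-0.8571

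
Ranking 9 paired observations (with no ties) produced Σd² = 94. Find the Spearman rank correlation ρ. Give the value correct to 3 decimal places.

0.217

ρ = 1 − 6Σd² / [n(n²−1)] = 1 − 6×94 / (9×80)
  = 1 − 564/720 = 1 − 0.7833 ≈ 0.217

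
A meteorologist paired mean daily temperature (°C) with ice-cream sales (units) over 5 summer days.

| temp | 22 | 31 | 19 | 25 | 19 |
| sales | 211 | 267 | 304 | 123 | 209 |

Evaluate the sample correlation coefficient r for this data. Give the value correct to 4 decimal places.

n = 5, Σx = 116, Σy = 1114, Σx² = 2792, Σy² = 267036, Σxy = 25741
nΣxy − ΣxΣy = 128705 − 129224 = -519
nΣx² − (Σx)² = 13960 − 13456 = 504; nΣy² − (Σy)² = 1335180 − 1240996 = 94184
r = -519 / √(504 × 94184) = -519 / 6889.7559 ≈ -0.0753

-0.0753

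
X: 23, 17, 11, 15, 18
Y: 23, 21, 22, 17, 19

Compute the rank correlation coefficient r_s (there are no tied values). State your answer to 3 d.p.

0.300

Rank X: 5, 3, 1, 2, 4
Rank Y: 5, 3, 4, 1, 2
d = rank(X) − rank(Y): 0, 0, -3, 1, 2; Σd² = 14
ρ = 1 − 6Σd² / [n(n²−1)] = 1 − 6×14 / (5×24) = 1 − 84/120 ≈ 0.300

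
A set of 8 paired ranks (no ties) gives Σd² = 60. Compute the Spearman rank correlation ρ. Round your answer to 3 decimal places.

0.286

ρ = 1 − 6Σd² / [n(n²−1)] = 1 − 6×60 / (8×63)
  = 1 − 360/504 = 1 − 0.7143 ≈ 0.286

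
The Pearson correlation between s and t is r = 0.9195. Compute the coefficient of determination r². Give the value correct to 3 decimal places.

r² = (0.9195)² = 0.845

0.845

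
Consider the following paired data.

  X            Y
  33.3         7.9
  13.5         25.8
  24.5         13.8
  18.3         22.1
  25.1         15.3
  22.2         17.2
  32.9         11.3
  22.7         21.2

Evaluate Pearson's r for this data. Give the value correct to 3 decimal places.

-0.950

n = 8, ΣX = 192.5, ΣY = 134.6, ΣX² = 4946.83, ΣY² = 2513.96, ΣXY = 2972.78
nΣXY − ΣXΣY = 23782.24 − 25910.5 = -2128.26
nΣX² − (ΣX)² = 39574.64 − 37056.25 = 2518.39; nΣY² − (ΣY)² = 20111.68 − 18117.16 = 1994.52
r = -2128.26 / √(2518.39 × 1994.52) = -2128.26 / 2241.2004 ≈ -0.950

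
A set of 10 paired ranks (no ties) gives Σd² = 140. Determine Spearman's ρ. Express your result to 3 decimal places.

ρ = 1 − 6Σd² / [n(n²−1)] = 1 − 6×140 / (10×99)
  = 1 − 840/990 = 1 − 0.8485 ≈ 0.152

0.152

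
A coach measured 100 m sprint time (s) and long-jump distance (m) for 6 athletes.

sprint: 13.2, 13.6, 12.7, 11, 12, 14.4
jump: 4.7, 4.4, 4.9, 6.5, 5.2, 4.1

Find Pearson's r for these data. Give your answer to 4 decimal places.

n = 6, Σx = 76.9, Σy = 29.8, Σx² = 992.85, Σy² = 151.56, Σxy = 377.05
nΣxy − ΣxΣy = 2262.3 − 2291.62 = -29.32
nΣx² − (Σx)² = 5957.1 − 5913.61 = 43.49; nΣy² − (Σy)² = 909.36 − 888.04 = 21.32
r = -29.32 / √(43.49 × 21.32) = -29.32 / 30.4501 ≈ -0.9629

-0.9629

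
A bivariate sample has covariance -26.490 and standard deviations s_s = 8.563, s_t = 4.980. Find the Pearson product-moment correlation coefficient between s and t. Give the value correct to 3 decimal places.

-0.621

r = Cov(s,t) / (s_s · s_t) = -26.490 / (8.563 × 4.980)
  = -26.490 / 42.6437 ≈ -0.621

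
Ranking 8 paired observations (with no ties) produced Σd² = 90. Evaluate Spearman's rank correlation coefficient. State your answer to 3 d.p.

ρ = 1 − 6Σd² / [n(n²−1)] = 1 − 6×90 / (8×63)
  = 1 − 540/504 = 1 − 1.0714 ≈ -0.071

-0.071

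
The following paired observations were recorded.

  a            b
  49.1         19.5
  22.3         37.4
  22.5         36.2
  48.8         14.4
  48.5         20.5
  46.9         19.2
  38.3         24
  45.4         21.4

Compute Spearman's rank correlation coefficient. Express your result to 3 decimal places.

-0.881

Rank a: 8, 1, 2, 7, 6, 5, 3, 4
Rank b: 3, 8, 7, 1, 4, 2, 6, 5
d = rank(a) − rank(b): 5, -7, -5, 6, 2, 3, -3, -1; Σd² = 158
ρ = 1 − 6Σd² / [n(n²−1)] = 1 − 6×158 / (8×63) = 1 − 948/504 ≈ -0.881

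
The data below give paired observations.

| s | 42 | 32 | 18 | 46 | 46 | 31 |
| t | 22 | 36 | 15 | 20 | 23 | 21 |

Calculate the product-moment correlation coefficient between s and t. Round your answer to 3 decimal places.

0.171

n = 6, Σs = 215, Σt = 137, Σs² = 8305, Σt² = 3375, Σst = 4975
nΣst − ΣsΣt = 29850 − 29455 = 395
nΣs² − (Σs)² = 49830 − 46225 = 3605; nΣt² − (Σt)² = 20250 − 18769 = 1481
r = 395 / √(3605 × 1481) = 395 / 2310.6287 ≈ 0.171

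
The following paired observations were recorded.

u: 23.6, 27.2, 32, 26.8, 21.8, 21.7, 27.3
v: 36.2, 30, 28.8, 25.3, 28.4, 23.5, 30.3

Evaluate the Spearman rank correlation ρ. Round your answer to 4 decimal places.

Rank u: 3, 5, 7, 4, 2, 1, 6
Rank v: 7, 5, 4, 2, 3, 1, 6
d = rank(u) − rank(v): -4, 0, 3, 2, -1, 0, 0; Σd² = 30
ρ = 1 − 6Σd² / [n(n²−1)] = 1 − 6×30 / (7×48) = 1 − 180/336 ≈ 0.4643

0.4643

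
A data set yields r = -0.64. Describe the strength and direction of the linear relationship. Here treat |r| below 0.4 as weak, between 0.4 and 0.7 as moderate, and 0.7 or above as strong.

r = -0.64 < 0 so the relationship is negative.
|r| = 0.64, which falls in the moderate range.

moderate negative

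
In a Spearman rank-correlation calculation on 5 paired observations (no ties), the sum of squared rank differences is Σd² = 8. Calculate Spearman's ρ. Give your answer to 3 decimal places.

0.600

ρ = 1 − 6Σd² / [n(n²−1)] = 1 − 6×8 / (5×24)
  = 1 − 48/120 = 1 − 0.4000 ≈ 0.600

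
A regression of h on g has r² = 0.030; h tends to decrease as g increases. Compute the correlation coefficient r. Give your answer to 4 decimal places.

|r| = √0.030 = 0.1732
The association is negative, so r = −0.1732.

-0.1732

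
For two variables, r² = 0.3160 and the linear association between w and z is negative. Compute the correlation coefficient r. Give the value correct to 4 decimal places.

|r| = √0.3160 = 0.5621
The association is negative, so r = −0.5621.

-0.5621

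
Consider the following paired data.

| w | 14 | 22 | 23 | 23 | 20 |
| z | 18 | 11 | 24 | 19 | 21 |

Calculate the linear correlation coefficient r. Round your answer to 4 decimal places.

n = 5, Σw = 102, Σz = 93, Σw² = 2138, Σz² = 1823, Σwz = 1903
nΣwz − ΣwΣz = 9515 − 9486 = 29
nΣw² − (Σw)² = 10690 − 10404 = 286; nΣz² − (Σz)² = 9115 − 8649 = 466
r = 29 / √(286 × 466) = 29 / 365.0699 ≈ 0.0794

0.0794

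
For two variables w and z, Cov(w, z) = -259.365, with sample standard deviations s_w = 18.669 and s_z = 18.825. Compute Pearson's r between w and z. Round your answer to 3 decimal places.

-0.738

r = Cov(w,z) / (s_w · s_z) = -259.365 / (18.669 × 18.825)
  = -259.365 / 351.4439 ≈ -0.738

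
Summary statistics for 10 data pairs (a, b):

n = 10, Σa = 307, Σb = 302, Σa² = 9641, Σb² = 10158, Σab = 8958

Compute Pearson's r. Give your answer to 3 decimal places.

r = (nΣab − ΣaΣb) / √[(nΣa² − (Σa)²)(nΣb² − (Σb)²)]
Numerator: 10×8958 − 307×302 = -3134
Denominator: √[(96410 − 94249)(101580 − 91204)] = √[2161 × 10376] = 4735.2440
r = -3134 / 4735.2440 ≈ -0.662

-0.662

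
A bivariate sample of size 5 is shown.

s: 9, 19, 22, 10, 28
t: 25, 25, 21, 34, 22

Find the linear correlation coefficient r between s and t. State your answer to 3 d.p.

n = 5, Σs = 88, Σt = 127, Σs² = 1810, Σt² = 3331, Σst = 2118
nΣst − ΣsΣt = 10590 − 11176 = -586
nΣs² − (Σs)² = 9050 − 7744 = 1306; nΣt² − (Σt)² = 16655 − 16129 = 526
r = -586 / √(1306 × 526) = -586 / 828.8281 ≈ -0.707

-0.707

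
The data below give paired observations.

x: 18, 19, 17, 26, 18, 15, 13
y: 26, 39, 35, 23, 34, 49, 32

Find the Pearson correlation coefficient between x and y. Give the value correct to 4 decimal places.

n = 7, Σx = 126, Σy = 238, Σx² = 2368, Σy² = 8532, Σxy = 4165
nΣxy − ΣxΣy = 29155 − 29988 = -833
nΣx² − (Σx)² = 16576 − 15876 = 700; nΣy² − (Σy)² = 59724 − 56644 = 3080
r = -833 / √(700 × 3080) = -833 / 1468.3324 ≈ -0.5673

-0.5673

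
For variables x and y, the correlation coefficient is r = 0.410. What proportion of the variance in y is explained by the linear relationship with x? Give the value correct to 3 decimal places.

0.168

r² = (0.410)² = 0.168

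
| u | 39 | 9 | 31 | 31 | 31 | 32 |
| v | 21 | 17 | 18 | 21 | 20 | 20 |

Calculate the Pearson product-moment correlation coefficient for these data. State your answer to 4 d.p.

n = 6, Σu = 173, Σv = 117, Σu² = 5509, Σv² = 2295, Σuv = 3441
nΣuv − ΣuΣv = 20646 − 20241 = 405
nΣu² − (Σu)² = 33054 − 29929 = 3125; nΣv² − (Σv)² = 13770 − 13689 = 81
r = 405 / √(3125 × 81) = 405 / 503.1153 ≈ 0.8050

0.8050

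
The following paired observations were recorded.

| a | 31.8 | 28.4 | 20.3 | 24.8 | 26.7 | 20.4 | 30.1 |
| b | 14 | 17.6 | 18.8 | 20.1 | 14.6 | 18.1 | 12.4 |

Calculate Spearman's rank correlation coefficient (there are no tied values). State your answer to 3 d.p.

-0.821

Rank a: 7, 5, 1, 3, 4, 2, 6
Rank b: 2, 4, 6, 7, 3, 5, 1
d = rank(a) − rank(b): 5, 1, -5, -4, 1, -3, 5; Σd² = 102
ρ = 1 − 6Σd² / [n(n²−1)] = 1 − 6×102 / (7×48) = 1 − 612/336 ≈ -0.821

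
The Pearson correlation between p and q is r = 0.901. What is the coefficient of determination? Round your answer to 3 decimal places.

r² = (0.901)² = 0.812

0.812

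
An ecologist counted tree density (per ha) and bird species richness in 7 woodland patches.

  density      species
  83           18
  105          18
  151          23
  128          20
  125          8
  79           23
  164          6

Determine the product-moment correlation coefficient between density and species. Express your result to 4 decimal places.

n = 7, Σx = 835, Σy = 116, Σx² = 105861, Σy² = 2206, Σxy = 13218
nΣxy − ΣxΣy = 92526 − 96860 = -4334
nΣx² − (Σx)² = 741027 − 697225 = 43802; nΣy² − (Σy)² = 15442 − 13456 = 1986
r = -4334 / √(43802 × 1986) = -4334 / 9326.8844 ≈ -0.4647

-0.4647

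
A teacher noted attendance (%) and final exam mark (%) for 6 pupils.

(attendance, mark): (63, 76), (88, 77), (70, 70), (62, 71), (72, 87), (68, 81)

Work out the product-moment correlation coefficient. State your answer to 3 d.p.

0.224

n = 6, Σx = 423, Σy = 462, Σx² = 30265, Σy² = 35776, Σxy = 32638
nΣxy − ΣxΣy = 195828 − 195426 = 402
nΣx² − (Σx)² = 181590 − 178929 = 2661; nΣy² − (Σy)² = 214656 − 213444 = 1212
r = 402 / √(2661 × 1212) = 402 / 1795.8653 ≈ 0.224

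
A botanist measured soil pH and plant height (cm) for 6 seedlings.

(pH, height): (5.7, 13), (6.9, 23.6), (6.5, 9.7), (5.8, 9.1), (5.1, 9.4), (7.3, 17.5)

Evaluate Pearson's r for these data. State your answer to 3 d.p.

n = 6, Σx = 37.3, Σy = 82.3, Σx² = 235.29, Σy² = 1297.47, Σxy = 528.46
nΣxy − ΣxΣy = 3170.76 − 3069.79 = 100.97
nΣx² − (Σx)² = 1411.74 − 1391.29 = 20.45; nΣy² − (Σy)² = 7784.82 − 6773.29 = 1011.53
r = 100.97 / √(20.45 × 1011.53) = 100.97 / 143.8255 ≈ 0.702

0.702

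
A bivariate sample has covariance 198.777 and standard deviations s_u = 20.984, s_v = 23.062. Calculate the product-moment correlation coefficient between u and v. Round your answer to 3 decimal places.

r = Cov(u,v) / (s_u · s_v) = 198.777 / (20.984 × 23.062)
  = 198.777 / 483.9330 ≈ 0.411

0.411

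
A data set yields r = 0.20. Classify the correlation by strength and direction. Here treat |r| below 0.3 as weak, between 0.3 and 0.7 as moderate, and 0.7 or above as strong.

r = 0.20 > 0 so the relationship is positive.
|r| = 0.20, which falls in the weak range.

weak positive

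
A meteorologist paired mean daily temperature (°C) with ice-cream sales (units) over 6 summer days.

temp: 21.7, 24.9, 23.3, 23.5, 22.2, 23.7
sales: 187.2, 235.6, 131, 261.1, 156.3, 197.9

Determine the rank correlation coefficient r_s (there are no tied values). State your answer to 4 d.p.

Rank temp: 1, 6, 3, 4, 2, 5
Rank sales: 3, 5, 1, 6, 2, 4
d = rank(temp) − rank(sales): -2, 1, 2, -2, 0, 1; Σd² = 14
ρ = 1 − 6Σd² / [n(n²−1)] = 1 − 6×14 / (6×35) = 1 − 84/210 ≈ 0.6000

0.6000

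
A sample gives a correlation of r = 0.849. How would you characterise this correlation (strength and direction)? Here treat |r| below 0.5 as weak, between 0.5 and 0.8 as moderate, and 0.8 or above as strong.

r = 0.849 > 0 so the relationship is positive.
|r| = 0.849, which falls in the strong range.

strong positive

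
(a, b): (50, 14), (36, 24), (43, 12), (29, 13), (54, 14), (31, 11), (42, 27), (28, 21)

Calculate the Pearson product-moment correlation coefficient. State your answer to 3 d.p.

-0.108

n = 8, Σa = 313, Σb = 136, Σa² = 12911, Σb² = 2572, Σab = 5276
nΣab − ΣaΣb = 42208 − 42568 = -360
nΣa² − (Σa)² = 103288 − 97969 = 5319; nΣb² − (Σb)² = 20576 − 18496 = 2080
r = -360 / √(5319 × 2080) = -360 / 3326.1870 ≈ -0.108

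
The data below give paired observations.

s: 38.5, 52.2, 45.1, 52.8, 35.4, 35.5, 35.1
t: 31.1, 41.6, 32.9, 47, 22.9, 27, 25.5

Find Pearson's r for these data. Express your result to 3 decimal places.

0.962

n = 7, Σs = 294.6, Σt = 228, Σs² = 12774.36, Σt² = 7892.84, Σst = 9998.47
nΣst − ΣsΣt = 69989.29 − 67168.8 = 2820.49
nΣs² − (Σs)² = 89420.52 − 86789.16 = 2631.36; nΣt² − (Σt)² = 55249.88 − 51984 = 3265.88
r = 2820.49 / √(2631.36 × 3265.88) = 2820.49 / 2931.5023 ≈ 0.962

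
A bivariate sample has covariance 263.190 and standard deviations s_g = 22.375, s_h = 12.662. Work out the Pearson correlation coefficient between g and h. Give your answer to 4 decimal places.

0.9290

r = Cov(g,h) / (s_g · s_h) = 263.190 / (22.375 × 12.662)
  = 263.190 / 283.3123 ≈ 0.9290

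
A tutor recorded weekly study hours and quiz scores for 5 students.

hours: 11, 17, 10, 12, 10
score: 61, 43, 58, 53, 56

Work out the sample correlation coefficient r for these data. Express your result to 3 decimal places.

n = 5, Σx = 60, Σy = 271, Σx² = 754, Σy² = 14879, Σxy = 3178
nΣxy − ΣxΣy = 15890 − 16260 = -370
nΣx² − (Σx)² = 3770 − 3600 = 170; nΣy² − (Σy)² = 74395 − 73441 = 954
r = -370 / √(170 × 954) = -370 / 402.7158 ≈ -0.919

-0.919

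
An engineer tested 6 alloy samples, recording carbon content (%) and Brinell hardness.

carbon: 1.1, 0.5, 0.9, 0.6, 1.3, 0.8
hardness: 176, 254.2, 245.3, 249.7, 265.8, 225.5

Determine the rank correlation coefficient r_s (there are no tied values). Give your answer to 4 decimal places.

Rank carbon: 5, 1, 4, 2, 6, 3
Rank hardness: 1, 5, 3, 4, 6, 2
d = rank(carbon) − rank(hardness): 4, -4, 1, -2, 0, 1; Σd² = 38
ρ = 1 − 6Σd² / [n(n²−1)] = 1 − 6×38 / (6×35) = 1 − 228/210 ≈ -0.0857

-0.0857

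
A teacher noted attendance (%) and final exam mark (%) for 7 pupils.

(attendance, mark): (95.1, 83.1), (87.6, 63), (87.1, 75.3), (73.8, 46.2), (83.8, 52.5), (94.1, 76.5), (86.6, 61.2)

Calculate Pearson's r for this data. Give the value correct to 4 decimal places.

n = 7, Σx = 608.1, Σy = 457.8, Σx² = 53127.43, Σy² = 31033.08, Σxy = 40287.87
nΣxy − ΣxΣy = 282015.09 − 278388.18 = 3626.91
nΣx² − (Σx)² = 371892.01 − 369785.61 = 2106.4; nΣy² − (Σy)² = 217231.56 − 209580.84 = 7650.72
r = 3626.91 / √(2106.4 × 7650.72) = 3626.91 / 4014.4086 ≈ 0.9035

0.9035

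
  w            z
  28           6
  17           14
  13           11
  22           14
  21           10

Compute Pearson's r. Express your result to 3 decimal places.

-0.589

n = 5, Σw = 101, Σz = 55, Σw² = 2167, Σz² = 649, Σwz = 1067
nΣwz − ΣwΣz = 5335 − 5555 = -220
nΣw² − (Σw)² = 10835 − 10201 = 634; nΣz² − (Σz)² = 3245 − 3025 = 220
r = -220 / √(634 × 220) = -220 / 373.4702 ≈ -0.589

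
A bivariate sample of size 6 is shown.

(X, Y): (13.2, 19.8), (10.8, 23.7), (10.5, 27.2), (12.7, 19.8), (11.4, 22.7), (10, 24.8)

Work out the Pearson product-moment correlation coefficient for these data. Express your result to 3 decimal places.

-0.905

n = 6, ΣX = 68.6, ΣY = 138, ΣX² = 792.38, ΣY² = 3215.94, ΣXY = 1561.16
nΣXY − ΣXΣY = 9366.96 − 9466.8 = -99.84
nΣX² − (ΣX)² = 4754.28 − 4705.96 = 48.32; nΣY² − (ΣY)² = 19295.64 − 19044 = 251.64
r = -99.84 / √(48.32 × 251.64) = -99.84 / 110.2690 ≈ -0.905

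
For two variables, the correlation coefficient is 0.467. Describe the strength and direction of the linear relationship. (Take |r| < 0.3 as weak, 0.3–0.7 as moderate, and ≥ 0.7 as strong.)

moderate positive

r = 0.467 > 0 so the relationship is positive.
|r| = 0.467, which falls in the moderate range.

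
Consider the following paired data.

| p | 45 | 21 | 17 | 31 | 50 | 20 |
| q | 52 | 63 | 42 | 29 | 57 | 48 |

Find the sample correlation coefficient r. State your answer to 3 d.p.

0.194

n = 6, Σp = 184, Σq = 291, Σp² = 6616, Σq² = 14831, Σpq = 9086
nΣpq − ΣpΣq = 54516 − 53544 = 972
nΣp² − (Σp)² = 39696 − 33856 = 5840; nΣq² − (Σq)² = 88986 − 84681 = 4305
r = 972 / √(5840 × 4305) = 972 / 5014.1001 ≈ 0.194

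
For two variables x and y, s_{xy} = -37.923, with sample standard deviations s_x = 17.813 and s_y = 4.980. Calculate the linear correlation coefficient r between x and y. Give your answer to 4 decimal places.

r = Cov(x,y) / (s_x · s_y) = -37.923 / (17.813 × 4.980)
  = -37.923 / 88.7087 ≈ -0.4275

-0.4275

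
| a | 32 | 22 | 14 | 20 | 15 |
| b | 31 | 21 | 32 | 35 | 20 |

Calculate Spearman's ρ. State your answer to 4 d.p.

-0.1000

Rank a: 5, 4, 1, 3, 2
Rank b: 3, 2, 4, 5, 1
d = rank(a) − rank(b): 2, 2, -3, -2, 1; Σd² = 22
ρ = 1 − 6Σd² / [n(n²−1)] = 1 − 6×22 / (5×24) = 1 − 132/120 ≈ -0.1000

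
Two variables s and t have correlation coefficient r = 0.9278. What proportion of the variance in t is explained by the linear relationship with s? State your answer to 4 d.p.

0.8608

r² = (0.9278)² = 0.8608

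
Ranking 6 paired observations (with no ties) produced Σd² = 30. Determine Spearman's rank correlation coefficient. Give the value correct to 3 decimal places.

ρ = 1 − 6Σd² / [n(n²−1)] = 1 − 6×30 / (6×35)
  = 1 − 180/210 = 1 − 0.8571 ≈ 0.143

0.143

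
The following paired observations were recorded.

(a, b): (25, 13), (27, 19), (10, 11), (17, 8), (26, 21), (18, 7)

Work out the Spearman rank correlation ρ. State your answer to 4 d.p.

0.7143

Rank a: 4, 6, 1, 2, 5, 3
Rank b: 4, 5, 3, 2, 6, 1
d = rank(a) − rank(b): 0, 1, -2, 0, -1, 2; Σd² = 10
ρ = 1 − 6Σd² / [n(n²−1)] = 1 − 6×10 / (6×35) = 1 − 60/210 ≈ 0.7143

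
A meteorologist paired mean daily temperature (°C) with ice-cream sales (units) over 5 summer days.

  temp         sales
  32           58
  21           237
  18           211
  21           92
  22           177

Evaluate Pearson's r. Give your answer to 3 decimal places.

-0.735

n = 5, Σx = 114, Σy = 775, Σx² = 2714, Σy² = 143847, Σxy = 16457
nΣxy − ΣxΣy = 82285 − 88350 = -6065
nΣx² − (Σx)² = 13570 − 12996 = 574; nΣy² − (Σy)² = 719235 − 600625 = 118610
r = -6065 / √(574 × 118610) = -6065 / 8251.1902 ≈ -0.735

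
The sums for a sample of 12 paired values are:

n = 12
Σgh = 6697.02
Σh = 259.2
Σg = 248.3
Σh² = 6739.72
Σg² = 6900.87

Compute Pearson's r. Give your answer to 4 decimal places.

0.9403

r = (nΣgh − ΣgΣh) / √[(nΣg² − (Σg)²)(nΣh² − (Σh)²)]
Numerator: 12×6697.02 − 248.3×259.2 = 16004.88
Denominator: √[(82810.44 − 61652.89)(80876.64 − 67184.64)] = √[21157.55 × 13692] = 17020.2578
r = 16004.88 / 17020.2578 ≈ 0.9403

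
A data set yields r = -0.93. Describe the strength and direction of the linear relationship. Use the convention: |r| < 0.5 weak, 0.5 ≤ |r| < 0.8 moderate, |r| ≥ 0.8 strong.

strong negative

r = -0.93 < 0 so the relationship is negative.
|r| = 0.93, which falls in the strong range.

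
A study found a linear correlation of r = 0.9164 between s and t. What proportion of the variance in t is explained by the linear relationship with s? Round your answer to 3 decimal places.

0.840

r² = (0.9164)² = 0.840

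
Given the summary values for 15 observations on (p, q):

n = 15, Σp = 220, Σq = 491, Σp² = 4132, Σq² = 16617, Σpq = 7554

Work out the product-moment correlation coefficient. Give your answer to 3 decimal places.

0.502

r = (nΣpq − ΣpΣq) / √[(nΣp² − (Σp)²)(nΣq² − (Σq)²)]
Numerator: 15×7554 − 220×491 = 5290
Denominator: √[(61980 − 48400)(249255 − 241081)] = √[13580 × 8174] = 10535.7923
r = 5290 / 10535.7923 ≈ 0.502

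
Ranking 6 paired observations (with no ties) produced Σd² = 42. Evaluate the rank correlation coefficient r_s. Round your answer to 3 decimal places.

-0.200

ρ = 1 − 6Σd² / [n(n²−1)] = 1 − 6×42 / (6×35)
  = 1 − 252/210 = 1 − 1.2000 ≈ -0.200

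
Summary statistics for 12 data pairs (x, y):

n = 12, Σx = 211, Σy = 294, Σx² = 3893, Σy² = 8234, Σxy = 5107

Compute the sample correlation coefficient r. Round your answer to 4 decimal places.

-0.1439

r = (nΣxy − ΣxΣy) / √[(nΣx² − (Σx)²)(nΣy² − (Σy)²)]
Numerator: 12×5107 − 211×294 = -750
Denominator: √[(46716 − 44521)(98808 − 86436)] = √[2195 × 12372] = 5211.1937
r = -750 / 5211.1937 ≈ -0.1439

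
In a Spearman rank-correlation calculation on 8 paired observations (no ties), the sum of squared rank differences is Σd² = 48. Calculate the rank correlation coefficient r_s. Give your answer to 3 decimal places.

0.429

ρ = 1 − 6Σd² / [n(n²−1)] = 1 − 6×48 / (8×63)
  = 1 − 288/504 = 1 − 0.5714 ≈ 0.429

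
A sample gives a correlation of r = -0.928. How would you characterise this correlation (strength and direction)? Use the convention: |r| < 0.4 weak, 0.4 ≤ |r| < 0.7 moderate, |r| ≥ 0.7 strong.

r = -0.928 < 0 so the relationship is negative.
|r| = 0.928, which falls in the strong range.

strong negative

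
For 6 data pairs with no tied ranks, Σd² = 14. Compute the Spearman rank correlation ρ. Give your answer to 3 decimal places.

0.600

ρ = 1 − 6Σd² / [n(n²−1)] = 1 − 6×14 / (6×35)
  = 1 − 84/210 = 1 − 0.4000 ≈ 0.600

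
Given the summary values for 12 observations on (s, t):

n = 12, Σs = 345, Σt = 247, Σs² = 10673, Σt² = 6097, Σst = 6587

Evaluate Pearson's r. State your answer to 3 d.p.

-0.588

r = (nΣst − ΣsΣt) / √[(nΣs² − (Σs)²)(nΣt² − (Σt)²)]
Numerator: 12×6587 − 345×247 = -6171
Denominator: √[(128076 − 119025)(73164 − 61009)] = √[9051 × 12155] = 10488.7990
r = -6171 / 10488.7990 ≈ -0.588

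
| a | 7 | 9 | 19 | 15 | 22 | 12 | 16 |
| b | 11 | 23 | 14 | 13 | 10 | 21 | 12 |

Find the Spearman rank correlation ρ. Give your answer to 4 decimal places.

-0.3571

Rank a: 1, 2, 6, 4, 7, 3, 5
Rank b: 2, 7, 5, 4, 1, 6, 3
d = rank(a) − rank(b): -1, -5, 1, 0, 6, -3, 2; Σd² = 76
ρ = 1 − 6Σd² / [n(n²−1)] = 1 − 6×76 / (7×48) = 1 − 456/336 ≈ -0.3571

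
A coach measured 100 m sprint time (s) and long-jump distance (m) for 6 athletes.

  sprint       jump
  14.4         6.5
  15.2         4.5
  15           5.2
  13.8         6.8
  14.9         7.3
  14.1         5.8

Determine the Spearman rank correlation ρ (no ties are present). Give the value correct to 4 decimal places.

-0.6000

Rank sprint: 3, 6, 5, 1, 4, 2
Rank jump: 4, 1, 2, 5, 6, 3
d = rank(sprint) − rank(jump): -1, 5, 3, -4, -2, -1; Σd² = 56
ρ = 1 − 6Σd² / [n(n²−1)] = 1 − 6×56 / (6×35) = 1 − 336/210 ≈ -0.6000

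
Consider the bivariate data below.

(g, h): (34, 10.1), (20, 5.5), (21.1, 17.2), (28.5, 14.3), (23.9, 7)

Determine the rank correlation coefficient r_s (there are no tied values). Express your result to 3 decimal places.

Rank g: 5, 1, 2, 4, 3
Rank h: 3, 1, 5, 4, 2
d = rank(g) − rank(h): 2, 0, -3, 0, 1; Σd² = 14
ρ = 1 − 6Σd² / [n(n²−1)] = 1 − 6×14 / (5×24) = 1 − 84/120 ≈ 0.300

0.300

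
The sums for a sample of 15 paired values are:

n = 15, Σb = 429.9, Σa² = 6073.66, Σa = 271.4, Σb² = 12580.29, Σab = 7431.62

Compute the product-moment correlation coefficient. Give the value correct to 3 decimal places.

r = (nΣab − ΣaΣb) / √[(nΣa² − (Σa)²)(nΣb² − (Σb)²)]
Numerator: 15×7431.62 − 271.4×429.9 = -5200.56
Denominator: √[(91104.9 − 73657.96)(188704.35 − 184814.01)] = √[17446.94 × 3890.34] = 8238.5999
r = -5200.56 / 8238.5999 ≈ -0.631

-0.631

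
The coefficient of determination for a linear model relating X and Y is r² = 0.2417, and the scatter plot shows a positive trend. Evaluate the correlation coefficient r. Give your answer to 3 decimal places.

0.492

|r| = √0.2417 = 0.492
The association is positive, so r = 0.492.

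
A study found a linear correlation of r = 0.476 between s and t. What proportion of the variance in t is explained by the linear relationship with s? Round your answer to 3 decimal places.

0.227

r² = (0.476)² = 0.227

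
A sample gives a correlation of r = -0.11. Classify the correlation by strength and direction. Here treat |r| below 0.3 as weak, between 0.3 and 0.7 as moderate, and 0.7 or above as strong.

r = -0.11 < 0 so the relationship is negative.
|r| = 0.11, which falls in the weak range.

weak negative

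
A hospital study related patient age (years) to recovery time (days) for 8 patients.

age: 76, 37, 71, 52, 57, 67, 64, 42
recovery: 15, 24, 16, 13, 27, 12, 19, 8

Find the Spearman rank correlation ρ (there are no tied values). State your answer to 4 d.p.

-0.0714

Rank age: 8, 1, 7, 3, 4, 6, 5, 2
Rank recovery: 4, 7, 5, 3, 8, 2, 6, 1
d = rank(age) − rank(recovery): 4, -6, 2, 0, -4, 4, -1, 1; Σd² = 90
ρ = 1 − 6Σd² / [n(n²−1)] = 1 − 6×90 / (8×63) = 1 − 540/504 ≈ -0.0714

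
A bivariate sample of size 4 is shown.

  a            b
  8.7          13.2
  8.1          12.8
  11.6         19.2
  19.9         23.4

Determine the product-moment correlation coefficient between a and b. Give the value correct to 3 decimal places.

n = 4, Σa = 48.3, Σb = 68.6, Σa² = 671.87, Σb² = 1254.28, Σab = 906.9
nΣab − ΣaΣb = 3627.6 − 3313.38 = 314.22
nΣa² − (Σa)² = 2687.48 − 2332.89 = 354.59; nΣb² − (Σb)² = 5017.12 − 4705.96 = 311.16
r = 314.22 / √(354.59 × 311.16) = 314.22 / 332.1660 ≈ 0.946

0.946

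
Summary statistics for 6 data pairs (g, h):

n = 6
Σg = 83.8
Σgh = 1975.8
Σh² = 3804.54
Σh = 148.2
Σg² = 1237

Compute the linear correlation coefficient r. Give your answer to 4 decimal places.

-0.9605

r = (nΣgh − ΣgΣh) / √[(nΣg² − (Σg)²)(nΣh² − (Σh)²)]
Numerator: 6×1975.8 − 83.8×148.2 = -564.36
Denominator: √[(7422 − 7022.44)(22827.24 − 21963.24)] = √[399.56 × 864] = 587.5541
r = -564.36 / 587.5541 ≈ -0.9605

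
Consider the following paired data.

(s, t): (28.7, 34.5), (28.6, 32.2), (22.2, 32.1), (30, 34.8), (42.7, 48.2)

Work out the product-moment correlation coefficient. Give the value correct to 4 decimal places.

n = 5, Σs = 152.2, Σt = 181.8, Σs² = 4857.78, Σt² = 6791.78, Σst = 5725.83
nΣst − ΣsΣt = 28629.15 − 27669.96 = 959.19
nΣs² − (Σs)² = 24288.9 − 23164.84 = 1124.06; nΣt² − (Σt)² = 33958.9 − 33051.24 = 907.66
r = 959.19 / √(1124.06 × 907.66) = 959.19 / 1010.0813 ≈ 0.9496

0.9496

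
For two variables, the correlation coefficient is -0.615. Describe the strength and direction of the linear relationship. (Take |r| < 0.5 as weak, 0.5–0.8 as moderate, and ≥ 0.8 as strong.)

moderate negative

r = -0.615 < 0 so the relationship is negative.
|r| = 0.615, which falls in the moderate range.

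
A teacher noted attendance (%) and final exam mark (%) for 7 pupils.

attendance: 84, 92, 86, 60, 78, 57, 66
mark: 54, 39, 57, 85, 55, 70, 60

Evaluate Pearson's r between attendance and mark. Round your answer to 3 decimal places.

-0.858

n = 7, Σx = 523, Σy = 420, Σx² = 40205, Σy² = 26436, Σxy = 30366
nΣxy − ΣxΣy = 212562 − 219660 = -7098
nΣx² − (Σx)² = 281435 − 273529 = 7906; nΣy² − (Σy)² = 185052 − 176400 = 8652
r = -7098 / √(7906 × 8652) = -7098 / 8270.5932 ≈ -0.858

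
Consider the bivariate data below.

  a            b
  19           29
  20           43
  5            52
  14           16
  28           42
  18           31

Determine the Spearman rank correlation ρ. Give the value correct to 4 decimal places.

Rank a: 4, 5, 1, 2, 6, 3
Rank b: 2, 5, 6, 1, 4, 3
d = rank(a) − rank(b): 2, 0, -5, 1, 2, 0; Σd² = 34
ρ = 1 − 6Σd² / [n(n²−1)] = 1 − 6×34 / (6×35) = 1 − 204/210 ≈ 0.0286

0.0286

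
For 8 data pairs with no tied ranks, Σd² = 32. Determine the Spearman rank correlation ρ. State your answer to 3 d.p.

ρ = 1 − 6Σd² / [n(n²−1)] = 1 − 6×32 / (8×63)
  = 1 − 192/504 = 1 − 0.3810 ≈ 0.619

0.619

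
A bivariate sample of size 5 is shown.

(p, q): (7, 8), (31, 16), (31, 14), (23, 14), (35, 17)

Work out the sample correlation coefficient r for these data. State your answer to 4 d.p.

n = 5, Σp = 127, Σq = 69, Σp² = 3725, Σq² = 1001, Σpq = 1903
nΣpq − ΣpΣq = 9515 − 8763 = 752
nΣp² − (Σp)² = 18625 − 16129 = 2496; nΣq² − (Σq)² = 5005 − 4761 = 244
r = 752 / √(2496 × 244) = 752 / 780.3999 ≈ 0.9636

0.9636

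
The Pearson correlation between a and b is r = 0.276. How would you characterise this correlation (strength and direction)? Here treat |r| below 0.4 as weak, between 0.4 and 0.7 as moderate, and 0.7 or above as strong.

r = 0.276 > 0 so the relationship is positive.
|r| = 0.276, which falls in the weak range.

weak positive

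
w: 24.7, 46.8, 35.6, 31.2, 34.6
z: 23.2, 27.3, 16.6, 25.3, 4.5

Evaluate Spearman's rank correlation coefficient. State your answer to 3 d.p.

0.200

Rank w: 1, 5, 4, 2, 3
Rank z: 3, 5, 2, 4, 1
d = rank(w) − rank(z): -2, 0, 2, -2, 2; Σd² = 16
ρ = 1 − 6Σd² / [n(n²−1)] = 1 − 6×16 / (5×24) = 1 − 96/120 ≈ 0.200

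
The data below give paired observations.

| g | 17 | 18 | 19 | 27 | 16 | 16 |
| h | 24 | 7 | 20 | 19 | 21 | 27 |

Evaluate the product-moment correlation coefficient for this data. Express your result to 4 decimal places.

-0.1912

n = 6, Σg = 113, Σh = 118, Σg² = 2215, Σh² = 2556, Σgh = 2195
nΣgh − ΣgΣh = 13170 − 13334 = -164
nΣg² − (Σg)² = 13290 − 12769 = 521; nΣh² − (Σh)² = 15336 − 13924 = 1412
r = -164 / √(521 × 1412) = -164 / 857.7016 ≈ -0.1912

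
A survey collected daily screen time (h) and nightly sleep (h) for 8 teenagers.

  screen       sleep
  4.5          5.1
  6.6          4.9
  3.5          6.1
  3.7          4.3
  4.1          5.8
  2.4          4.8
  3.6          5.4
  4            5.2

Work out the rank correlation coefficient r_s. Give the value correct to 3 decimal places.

Rank screen: 7, 8, 2, 4, 6, 1, 3, 5
Rank sleep: 4, 3, 8, 1, 7, 2, 6, 5
d = rank(screen) − rank(sleep): 3, 5, -6, 3, -1, -1, -3, 0; Σd² = 90
ρ = 1 − 6Σd² / [n(n²−1)] = 1 − 6×90 / (8×63) = 1 − 540/504 ≈ -0.071

-0.071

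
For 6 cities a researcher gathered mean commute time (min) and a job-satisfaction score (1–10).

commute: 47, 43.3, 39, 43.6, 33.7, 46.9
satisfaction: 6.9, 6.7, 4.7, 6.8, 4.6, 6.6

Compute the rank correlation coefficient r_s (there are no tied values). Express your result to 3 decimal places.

0.829

Rank commute: 6, 3, 2, 4, 1, 5
Rank satisfaction: 6, 4, 2, 5, 1, 3
d = rank(commute) − rank(satisfaction): 0, -1, 0, -1, 0, 2; Σd² = 6
ρ = 1 − 6Σd² / [n(n²−1)] = 1 − 6×6 / (6×35) = 1 − 36/210 ≈ 0.829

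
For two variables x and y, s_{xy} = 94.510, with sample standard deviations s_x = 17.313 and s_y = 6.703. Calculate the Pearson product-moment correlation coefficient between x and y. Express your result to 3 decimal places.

r = Cov(x,y) / (s_x · s_y) = 94.510 / (17.313 × 6.703)
  = 94.510 / 116.0490 ≈ 0.814

0.814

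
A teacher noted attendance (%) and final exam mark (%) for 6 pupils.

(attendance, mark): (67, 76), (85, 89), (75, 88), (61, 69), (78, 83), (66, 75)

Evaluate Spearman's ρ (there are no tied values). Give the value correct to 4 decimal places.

0.9429

Rank attendance: 3, 6, 4, 1, 5, 2
Rank mark: 3, 6, 5, 1, 4, 2
d = rank(attendance) − rank(mark): 0, 0, -1, 0, 1, 0; Σd² = 2
ρ = 1 − 6Σd² / [n(n²−1)] = 1 − 6×2 / (6×35) = 1 − 12/210 ≈ 0.9429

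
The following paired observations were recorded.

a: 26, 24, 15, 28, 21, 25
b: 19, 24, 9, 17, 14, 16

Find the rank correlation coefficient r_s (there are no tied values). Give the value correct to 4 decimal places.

Rank a: 5, 3, 1, 6, 2, 4
Rank b: 5, 6, 1, 4, 2, 3
d = rank(a) − rank(b): 0, -3, 0, 2, 0, 1; Σd² = 14
ρ = 1 − 6Σd² / [n(n²−1)] = 1 − 6×14 / (6×35) = 1 − 84/210 ≈ 0.6000

0.6000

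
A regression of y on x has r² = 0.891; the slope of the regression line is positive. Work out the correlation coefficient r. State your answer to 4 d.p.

|r| = √0.891 = 0.9439
The association is positive, so r = 0.9439.

0.9439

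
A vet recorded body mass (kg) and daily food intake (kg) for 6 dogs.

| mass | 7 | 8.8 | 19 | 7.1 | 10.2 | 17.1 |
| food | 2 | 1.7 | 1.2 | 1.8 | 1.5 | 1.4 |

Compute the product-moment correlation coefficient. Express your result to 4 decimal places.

n = 6, Σx = 69.2, Σy = 9.6, Σx² = 934.3, Σy² = 15.78, Σxy = 103.78
nΣxy − ΣxΣy = 622.68 − 664.32 = -41.64
nΣx² − (Σx)² = 5605.8 − 4788.64 = 817.16; nΣy² − (Σy)² = 94.68 − 92.16 = 2.52
r = -41.64 / √(817.16 × 2.52) = -41.64 / 45.3789 ≈ -0.9176

-0.9176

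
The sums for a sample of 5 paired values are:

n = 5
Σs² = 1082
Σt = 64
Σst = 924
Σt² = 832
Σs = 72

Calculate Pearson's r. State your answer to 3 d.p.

r = (nΣst − ΣsΣt) / √[(nΣs² − (Σs)²)(nΣt² − (Σt)²)]
Numerator: 5×924 − 72×64 = 12
Denominator: √[(5410 − 5184)(4160 − 4096)] = √[226 × 64] = 120.2664
r = 12 / 120.2664 ≈ 0.100

0.100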